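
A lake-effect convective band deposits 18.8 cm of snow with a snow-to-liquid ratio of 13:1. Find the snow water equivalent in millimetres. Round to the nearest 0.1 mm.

SWE ≈ 14.5 mm

SWE = snow depth / ratio = 18.8 cm / 13 = 1.446 cm = 14.5 mm.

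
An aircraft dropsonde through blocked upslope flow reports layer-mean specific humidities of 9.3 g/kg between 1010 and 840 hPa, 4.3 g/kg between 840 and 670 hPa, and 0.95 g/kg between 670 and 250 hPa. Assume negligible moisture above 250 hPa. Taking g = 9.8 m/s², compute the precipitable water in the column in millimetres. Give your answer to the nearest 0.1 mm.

PW ≈ 27.7 mm

Precipitable water is the column-integrated vapour mass per unit area: PW = (1/g) Σ q̄ Δp, with q in kg/kg and Δp in Pa (1 kg/m² of water = 1 mm).
Layer 1010–840 hPa: Δp = 170 hPa = 17000 Pa, q̄ = 0.0093 kg/kg → 0.0093 × 17000 / 9.8 = 16.13 mm
Layer 840–670 hPa: Δp = 170 hPa = 17000 Pa, q̄ = 0.0043 kg/kg → 0.0043 × 17000 / 9.8 = 7.46 mm
Layer 670–250 hPa: Δp = 420 hPa = 42000 Pa, q̄ = 0.00095 kg/kg → 0.00095 × 42000 / 9.8 = 4.07 mm
PW = 16.13 + 7.46 + 4.07 = 27.66 ≈ 27.7 mm.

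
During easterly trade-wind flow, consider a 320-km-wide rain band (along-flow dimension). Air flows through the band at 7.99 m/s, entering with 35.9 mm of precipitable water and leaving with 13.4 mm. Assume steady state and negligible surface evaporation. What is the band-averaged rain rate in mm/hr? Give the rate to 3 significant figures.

R ≈ 2.02 mm/hr

Column moisture flux per unit crosswind length is F = V × PW.
Inflow: F_in = 7.99 × 35.9 = 286.841 mm·m/s
Outflow: F_out = 7.99 × 13.4 = 107.066 mm·m/s
Steady-state rate R = (F_in − F_out)/L = (286.841 − 107.066) / 320000 m = 5.618e-04 mm/s.
R = 5.618e-04 × 3600 = 2.02 mm/hr.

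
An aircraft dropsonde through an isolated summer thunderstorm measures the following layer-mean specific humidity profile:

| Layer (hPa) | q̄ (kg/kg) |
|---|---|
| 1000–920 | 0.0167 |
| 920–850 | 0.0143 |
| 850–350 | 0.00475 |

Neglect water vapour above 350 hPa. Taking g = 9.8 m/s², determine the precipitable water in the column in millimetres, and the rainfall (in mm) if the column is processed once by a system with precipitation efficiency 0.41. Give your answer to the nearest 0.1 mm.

PW ≈ 48.1 mm; rainfall ≈ 19.7 mm

Precipitable water is the column-integrated vapour mass per unit area: PW = (1/g) Σ q̄ Δp, with q in kg/kg and Δp in Pa (1 kg/m² of water = 1 mm).
Layer 1000–920 hPa: Δp = 80 hPa = 8000 Pa, q̄ = 0.0167 kg/kg → 0.0167 × 8000 / 9.8 = 13.63 mm
Layer 920–850 hPa: Δp = 70 hPa = 7000 Pa, q̄ = 0.0143 kg/kg → 0.0143 × 7000 / 9.8 = 10.21 mm
Layer 850–350 hPa: Δp = 500 hPa = 50000 Pa, q̄ = 0.00475 kg/kg → 0.00475 × 50000 / 9.8 = 24.23 mm
PW = 13.63 + 10.21 + 24.23 = 48.07 ≈ 48.1 mm.
Rainfall = ε × PW = 0.41 × 48.1 = 19.7 mm.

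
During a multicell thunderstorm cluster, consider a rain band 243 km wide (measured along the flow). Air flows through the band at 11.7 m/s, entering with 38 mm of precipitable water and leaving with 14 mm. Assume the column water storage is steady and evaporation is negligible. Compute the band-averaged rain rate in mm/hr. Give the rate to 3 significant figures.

Column moisture flux per unit crosswind length is F = V × PW.
Inflow: F_in = 11.7 × 38 = 444.6 mm·m/s
Outflow: F_out = 11.7 × 14 = 163.8 mm·m/s
Steady-state rate R = (F_in − F_out)/L = (444.6 − 163.8) / 243000 m = 1.156e-03 mm/s.
R = 1.156e-03 × 3600 = 4.16 mm/hr.

R ≈ 4.16 mm/hr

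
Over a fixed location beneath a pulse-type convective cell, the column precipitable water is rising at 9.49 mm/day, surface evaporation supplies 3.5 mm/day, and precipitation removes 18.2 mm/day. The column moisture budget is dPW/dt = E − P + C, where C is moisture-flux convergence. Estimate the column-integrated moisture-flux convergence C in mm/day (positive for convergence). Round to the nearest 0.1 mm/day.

dPW/dt = +9.49 mm/day.
C = dPW/dt − E + P = (+9.49) − 3.5 + 18.2 = 24.2 mm/day.

C ≈ 24.2 mm/day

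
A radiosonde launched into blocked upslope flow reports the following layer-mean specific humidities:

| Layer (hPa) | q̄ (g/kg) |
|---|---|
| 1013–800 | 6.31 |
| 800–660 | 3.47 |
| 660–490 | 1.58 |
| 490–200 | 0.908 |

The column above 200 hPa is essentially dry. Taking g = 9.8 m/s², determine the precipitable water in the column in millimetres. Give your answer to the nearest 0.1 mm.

Precipitable water is the column-integrated vapour mass per unit area: PW = (1/g) Σ q̄ Δp, with q in kg/kg and Δp in Pa (1 kg/m² of water = 1 mm).
Layer 1013–800 hPa: Δp = 213 hPa = 21300 Pa, q̄ = 0.00631 kg/kg → 0.00631 × 21300 / 9.8 = 13.71 mm
Layer 800–660 hPa: Δp = 140 hPa = 14000 Pa, q̄ = 0.00347 kg/kg → 0.00347 × 14000 / 9.8 = 4.96 mm
Layer 660–490 hPa: Δp = 170 hPa = 17000 Pa, q̄ = 0.00158 kg/kg → 0.00158 × 17000 / 9.8 = 2.74 mm
Layer 490–200 hPa: Δp = 290 hPa = 29000 Pa, q̄ = 0.000908 kg/kg → 0.000908 × 29000 / 9.8 = 2.69 mm
PW = 13.71 + 4.96 + 2.74 + 2.69 = 24.10 ≈ 24.1 mm.

PW ≈ 24.1 mm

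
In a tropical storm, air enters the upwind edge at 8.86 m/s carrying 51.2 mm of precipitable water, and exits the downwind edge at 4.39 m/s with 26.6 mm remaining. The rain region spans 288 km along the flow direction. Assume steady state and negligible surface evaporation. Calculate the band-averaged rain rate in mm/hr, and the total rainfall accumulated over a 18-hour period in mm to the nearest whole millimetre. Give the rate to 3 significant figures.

Column moisture flux per unit crosswind length is F = V × PW.
Inflow: F_in = 8.86 × 51.2 = 453.632 mm·m/s
Outflow: F_out = 4.39 × 26.6 = 116.774 mm·m/s
Steady-state rate R = (F_in − F_out)/L = (453.632 − 116.774) / 288000 m = 1.170e-03 mm/s.
R = 1.170e-03 × 3600 = 4.21 mm/hr.
Over 18 h: total = 4.21 × 18 = 75.78 ≈ 76 mm.

R ≈ 4.21 mm/hr; total ≈ 76 mm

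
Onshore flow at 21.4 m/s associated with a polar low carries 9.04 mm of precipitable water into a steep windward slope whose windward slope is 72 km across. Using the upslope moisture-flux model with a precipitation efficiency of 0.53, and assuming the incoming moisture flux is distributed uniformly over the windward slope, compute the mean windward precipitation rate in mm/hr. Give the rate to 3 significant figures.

Incoming column moisture flux per unit ridge length: F = V × PW = 21.4 × 9.04 = 193.456 mm·m/s.
Spread over the 72 km slope with efficiency ε = 0.53: R = ε·F/W = 0.53 × 193.456 / 72000 m = 1.424e-03 mm/s.
R = 1.424e-03 × 3600 = 5.13 mm/hr.

R ≈ 5.13 mm/hr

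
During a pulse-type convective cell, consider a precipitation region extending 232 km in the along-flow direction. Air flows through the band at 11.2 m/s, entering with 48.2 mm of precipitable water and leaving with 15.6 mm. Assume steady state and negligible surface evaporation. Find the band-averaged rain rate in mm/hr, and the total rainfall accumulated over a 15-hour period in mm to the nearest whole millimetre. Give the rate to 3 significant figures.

R ≈ 5.67 mm/hr; total ≈ 85 mm

Column moisture flux per unit crosswind length is F = V × PW.
Inflow: F_in = 11.2 × 48.2 = 539.84 mm·m/s
Outflow: F_out = 11.2 × 15.6 = 174.72 mm·m/s
Steady-state rate R = (F_in − F_out)/L = (539.84 − 174.72) / 232000 m = 1.574e-03 mm/s.
R = 1.574e-03 × 3600 = 5.67 mm/hr.
Over 15 h: total = 5.67 × 15 = 85.05 ≈ 85 mm.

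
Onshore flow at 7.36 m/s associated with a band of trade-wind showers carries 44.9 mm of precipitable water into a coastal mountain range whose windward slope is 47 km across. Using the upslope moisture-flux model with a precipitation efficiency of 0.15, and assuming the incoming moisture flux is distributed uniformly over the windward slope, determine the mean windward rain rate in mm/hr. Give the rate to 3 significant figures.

R ≈ 3.80 mm/hr

Incoming column moisture flux per unit ridge length: F = V × PW = 7.36 × 44.9 = 330.464 mm·m/s.
Spread over the 47 km slope with efficiency ε = 0.15: R = ε·F/W = 0.15 × 330.464 / 47000 m = 1.055e-03 mm/s.
R = 1.055e-03 × 3600 = 3.80 mm/hr.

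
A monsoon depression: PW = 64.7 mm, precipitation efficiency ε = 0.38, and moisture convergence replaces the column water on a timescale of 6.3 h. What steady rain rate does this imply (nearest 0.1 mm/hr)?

Each overturning extracts ε × PW = 0.38 × 64.7 = 24.586 mm.
Rate = ε·PW / τ = 24.586 / 6.3 h = 3.9 mm/hr.

R ≈ 3.9 mm/hr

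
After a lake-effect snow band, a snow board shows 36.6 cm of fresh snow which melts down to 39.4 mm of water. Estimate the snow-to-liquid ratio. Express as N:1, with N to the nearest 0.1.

Ratio = snow depth / SWE = 366 mm / 39.4 mm = 9.3, i.e. 9.3:1.

ratio ≈ 9.3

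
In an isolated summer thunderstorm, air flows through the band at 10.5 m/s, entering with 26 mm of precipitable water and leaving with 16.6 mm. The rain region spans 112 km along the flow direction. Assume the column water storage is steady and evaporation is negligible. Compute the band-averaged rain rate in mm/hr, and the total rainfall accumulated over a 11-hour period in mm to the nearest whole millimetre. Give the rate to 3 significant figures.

R ≈ 3.17 mm/hr; total ≈ 35 mm

Column moisture flux per unit crosswind length is F = V × PW.
Inflow: F_in = 10.5 × 26 = 273 mm·m/s
Outflow: F_out = 10.5 × 16.6 = 174.3 mm·m/s
Steady-state rate R = (F_in − F_out)/L = (273 − 174.3) / 112000 m = 8.812e-04 mm/s.
R = 8.812e-04 × 3600 = 3.17 mm/hr.
Over 11 h: total = 3.17 × 11 = 34.87 ≈ 35 mm.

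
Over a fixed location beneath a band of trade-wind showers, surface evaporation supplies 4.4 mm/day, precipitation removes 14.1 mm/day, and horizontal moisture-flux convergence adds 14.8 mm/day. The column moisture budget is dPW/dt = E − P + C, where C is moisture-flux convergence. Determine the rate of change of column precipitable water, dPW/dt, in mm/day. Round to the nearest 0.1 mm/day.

dPW/dt = E − P + C = 4.4 − 14.1 + (14.8) = 5.1 mm/day.

dPW/dt ≈ 5.1 mm/day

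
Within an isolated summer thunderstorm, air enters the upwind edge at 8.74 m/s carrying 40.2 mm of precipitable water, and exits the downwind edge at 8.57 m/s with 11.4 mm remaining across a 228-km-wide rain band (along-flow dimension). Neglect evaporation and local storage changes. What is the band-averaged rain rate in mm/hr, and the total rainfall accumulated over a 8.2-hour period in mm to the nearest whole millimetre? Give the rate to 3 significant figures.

R ≈ 4.00 mm/hr; total ≈ 33 mm

Column moisture flux per unit crosswind length is F = V × PW.
Inflow: F_in = 8.74 × 40.2 = 351.348 mm·m/s
Outflow: F_out = 8.57 × 11.4 = 97.698 mm·m/s
Steady-state rate R = (F_in − F_out)/L = (351.348 − 97.698) / 228000 m = 1.112e-03 mm/s.
R = 1.112e-03 × 3600 = 4.00 mm/hr.
Over 8.2 h: total = 4.00 × 8.2 = 32.8 ≈ 33 mm.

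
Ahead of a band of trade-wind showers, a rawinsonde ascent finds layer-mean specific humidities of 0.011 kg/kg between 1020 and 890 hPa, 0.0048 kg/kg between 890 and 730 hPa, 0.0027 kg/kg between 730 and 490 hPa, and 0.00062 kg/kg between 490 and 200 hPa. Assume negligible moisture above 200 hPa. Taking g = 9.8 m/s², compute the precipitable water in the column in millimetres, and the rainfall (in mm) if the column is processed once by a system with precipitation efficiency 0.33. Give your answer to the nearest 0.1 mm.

PW ≈ 30.9 mm; rainfall ≈ 10.2 mm

Precipitable water is the column-integrated vapour mass per unit area: PW = (1/g) Σ q̄ Δp, with q in kg/kg and Δp in Pa (1 kg/m² of water = 1 mm).
Layer 1020–890 hPa: Δp = 130 hPa = 13000 Pa, q̄ = 0.011 kg/kg → 0.011 × 13000 / 9.8 = 14.59 mm
Layer 890–730 hPa: Δp = 160 hPa = 16000 Pa, q̄ = 0.0048 kg/kg → 0.0048 × 16000 / 9.8 = 7.84 mm
Layer 730–490 hPa: Δp = 240 hPa = 24000 Pa, q̄ = 0.0027 kg/kg → 0.0027 × 24000 / 9.8 = 6.61 mm
Layer 490–200 hPa: Δp = 290 hPa = 29000 Pa, q̄ = 0.00062 kg/kg → 0.00062 × 29000 / 9.8 = 1.83 mm
PW = 14.59 + 7.84 + 6.61 + 1.83 = 30.87 ≈ 30.9 mm.
Rainfall = ε × PW = 0.33 × 30.9 = 10.2 mm.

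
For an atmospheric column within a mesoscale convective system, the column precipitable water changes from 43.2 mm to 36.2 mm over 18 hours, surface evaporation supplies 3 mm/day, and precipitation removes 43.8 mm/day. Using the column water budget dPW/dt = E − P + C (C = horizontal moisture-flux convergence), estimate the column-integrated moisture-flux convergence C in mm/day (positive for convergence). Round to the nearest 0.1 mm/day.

C ≈ 31.5 mm/day

dPW/dt = (36.2 − 43.2) mm / (18/24 day) = -9.333 mm/day.
C = dPW/dt − E + P = (-9.333) − 3 + 43.8 = 31.5 mm/day.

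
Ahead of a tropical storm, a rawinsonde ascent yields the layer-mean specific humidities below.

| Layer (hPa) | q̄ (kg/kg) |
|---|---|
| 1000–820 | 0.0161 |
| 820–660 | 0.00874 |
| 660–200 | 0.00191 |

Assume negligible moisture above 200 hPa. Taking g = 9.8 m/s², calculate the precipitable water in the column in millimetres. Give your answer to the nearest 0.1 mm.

Precipitable water is the column-integrated vapour mass per unit area: PW = (1/g) Σ q̄ Δp, with q in kg/kg and Δp in Pa (1 kg/m² of water = 1 mm).
Layer 1000–820 hPa: Δp = 180 hPa = 18000 Pa, q̄ = 0.0161 kg/kg → 0.0161 × 18000 / 9.8 = 29.57 mm
Layer 820–660 hPa: Δp = 160 hPa = 16000 Pa, q̄ = 0.00874 kg/kg → 0.00874 × 16000 / 9.8 = 14.27 mm
Layer 660–200 hPa: Δp = 460 hPa = 46000 Pa, q̄ = 0.00191 kg/kg → 0.00191 × 46000 / 9.8 = 8.97 mm
PW = 29.57 + 14.27 + 8.97 = 52.81 ≈ 52.8 mm.

PW ≈ 52.8 mm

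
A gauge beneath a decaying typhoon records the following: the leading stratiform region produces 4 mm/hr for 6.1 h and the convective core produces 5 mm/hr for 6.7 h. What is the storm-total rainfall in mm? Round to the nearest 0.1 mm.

Total = Σ Rᵢ Δtᵢ = 4 × 6.1 + 5 × 6.7
      = 24.4 + 33.5 = 57.9 mm.

total ≈ 57.9 mm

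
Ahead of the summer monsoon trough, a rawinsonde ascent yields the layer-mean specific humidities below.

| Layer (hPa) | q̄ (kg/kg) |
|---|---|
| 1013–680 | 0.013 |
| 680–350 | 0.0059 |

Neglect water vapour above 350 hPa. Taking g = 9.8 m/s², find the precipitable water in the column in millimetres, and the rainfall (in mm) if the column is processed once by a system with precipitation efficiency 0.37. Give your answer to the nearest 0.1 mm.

Precipitable water is the column-integrated vapour mass per unit area: PW = (1/g) Σ q̄ Δp, with q in kg/kg and Δp in Pa (1 kg/m² of water = 1 mm).
Layer 1013–680 hPa: Δp = 333 hPa = 33300 Pa, q̄ = 0.013 kg/kg → 0.013 × 33300 / 9.8 = 44.17 mm
Layer 680–350 hPa: Δp = 330 hPa = 33000 Pa, q̄ = 0.0059 kg/kg → 0.0059 × 33000 / 9.8 = 19.87 mm
PW = 44.17 + 19.87 = 64.04 ≈ 64.0 mm.
Rainfall = ε × PW = 0.37 × 64.0 = 23.7 mm.

PW ≈ 64.0 mm; rainfall ≈ 23.7 mm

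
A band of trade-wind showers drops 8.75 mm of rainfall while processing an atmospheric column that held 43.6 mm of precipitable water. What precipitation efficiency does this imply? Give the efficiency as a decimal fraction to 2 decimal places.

ε ≈ 0.20

ε = rainfall / PW = 8.75 / 43.6 = 0.20.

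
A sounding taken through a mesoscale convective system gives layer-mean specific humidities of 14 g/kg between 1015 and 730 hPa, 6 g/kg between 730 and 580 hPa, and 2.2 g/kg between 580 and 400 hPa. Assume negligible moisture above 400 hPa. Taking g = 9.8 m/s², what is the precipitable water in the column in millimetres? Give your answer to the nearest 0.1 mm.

Precipitable water is the column-integrated vapour mass per unit area: PW = (1/g) Σ q̄ Δp, with q in kg/kg and Δp in Pa (1 kg/m² of water = 1 mm).
Layer 1015–730 hPa: Δp = 285 hPa = 28500 Pa, q̄ = 0.014 kg/kg → 0.014 × 28500 / 9.8 = 40.71 mm
Layer 730–580 hPa: Δp = 150 hPa = 15000 Pa, q̄ = 0.006 kg/kg → 0.006 × 15000 / 9.8 = 9.18 mm
Layer 580–400 hPa: Δp = 180 hPa = 18000 Pa, q̄ = 0.0022 kg/kg → 0.0022 × 18000 / 9.8 = 4.04 mm
PW = 40.71 + 9.18 + 4.04 = 53.93 ≈ 53.9 mm.

PW ≈ 53.9 mm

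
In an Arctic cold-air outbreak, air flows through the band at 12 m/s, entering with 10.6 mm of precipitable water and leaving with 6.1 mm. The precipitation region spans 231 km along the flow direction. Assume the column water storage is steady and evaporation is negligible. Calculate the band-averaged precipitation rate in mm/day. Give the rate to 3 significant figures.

Column moisture flux per unit crosswind length is F = V × PW.
Inflow: F_in = 12 × 10.6 = 127.2 mm·m/s
Outflow: F_out = 12 × 6.1 = 73.2 mm·m/s
Steady-state rate R = (F_in − F_out)/L = (127.2 − 73.2) / 231000 m = 2.338e-04 mm/s.
R = 2.338e-04 × 3600 × 24 = 20.2 mm/day.

R ≈ 20.2 mm/day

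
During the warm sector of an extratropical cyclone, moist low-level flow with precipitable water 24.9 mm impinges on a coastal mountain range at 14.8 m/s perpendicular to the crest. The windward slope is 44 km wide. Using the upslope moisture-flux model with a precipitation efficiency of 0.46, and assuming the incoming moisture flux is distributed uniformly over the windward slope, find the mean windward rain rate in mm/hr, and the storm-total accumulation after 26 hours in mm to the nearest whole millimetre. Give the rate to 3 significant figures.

Incoming column moisture flux per unit ridge length: F = V × PW = 14.8 × 24.9 = 368.52 mm·m/s.
Spread over the 44 km slope with efficiency ε = 0.46: R = ε·F/W = 0.46 × 368.52 / 44000 m = 3.853e-03 mm/s.
R = 3.853e-03 × 3600 = 13.9 mm/hr.
Over 26 h: total = 13.9 × 26 = 361.4 ≈ 361 mm.

R ≈ 13.9 mm/hr; total ≈ 361 mm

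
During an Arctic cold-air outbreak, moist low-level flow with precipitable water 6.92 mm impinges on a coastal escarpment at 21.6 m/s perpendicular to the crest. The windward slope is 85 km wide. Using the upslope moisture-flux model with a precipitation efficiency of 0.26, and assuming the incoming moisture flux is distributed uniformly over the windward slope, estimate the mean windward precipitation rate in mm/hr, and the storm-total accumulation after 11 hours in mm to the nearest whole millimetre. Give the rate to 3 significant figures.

Incoming column moisture flux per unit ridge length: F = V × PW = 21.6 × 6.92 = 149.472 mm·m/s.
Spread over the 85 km slope with efficiency ε = 0.26: R = ε·F/W = 0.26 × 149.472 / 85000 m = 4.572e-04 mm/s.
R = 4.572e-04 × 3600 = 1.65 mm/hr.
Over 11 h: total = 1.65 × 11 = 18.15 ≈ 18 mm.

R ≈ 1.65 mm/hr; total ≈ 18 mm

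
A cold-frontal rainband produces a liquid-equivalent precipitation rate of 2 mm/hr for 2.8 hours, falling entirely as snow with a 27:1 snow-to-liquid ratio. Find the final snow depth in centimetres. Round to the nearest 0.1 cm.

snow depth ≈ 15.1 cm

Liquid-equivalent depth = 2 × 2.8 = 5.6 mm.
Snow depth = 5.6 mm × 27 = 151.2 mm = 15.1 cm.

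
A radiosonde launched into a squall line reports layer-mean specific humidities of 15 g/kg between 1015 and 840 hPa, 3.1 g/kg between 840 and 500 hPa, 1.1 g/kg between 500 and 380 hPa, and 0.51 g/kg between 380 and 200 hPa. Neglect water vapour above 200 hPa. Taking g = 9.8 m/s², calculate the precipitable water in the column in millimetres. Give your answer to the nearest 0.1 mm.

Precipitable water is the column-integrated vapour mass per unit area: PW = (1/g) Σ q̄ Δp, with q in kg/kg and Δp in Pa (1 kg/m² of water = 1 mm).
Layer 1015–840 hPa: Δp = 175 hPa = 17500 Pa, q̄ = 0.015 kg/kg → 0.015 × 17500 / 9.8 = 26.79 mm
Layer 840–500 hPa: Δp = 340 hPa = 34000 Pa, q̄ = 0.0031 kg/kg → 0.0031 × 34000 / 9.8 = 10.76 mm
Layer 500–380 hPa: Δp = 120 hPa = 12000 Pa, q̄ = 0.0011 kg/kg → 0.0011 × 12000 / 9.8 = 1.35 mm
Layer 380–200 hPa: Δp = 180 hPa = 18000 Pa, q̄ = 0.00051 kg/kg → 0.00051 × 18000 / 9.8 = 0.94 mm
PW = 26.79 + 10.76 + 1.35 + 0.94 = 39.84 ≈ 39.8 mm.

PW ≈ 39.8 mm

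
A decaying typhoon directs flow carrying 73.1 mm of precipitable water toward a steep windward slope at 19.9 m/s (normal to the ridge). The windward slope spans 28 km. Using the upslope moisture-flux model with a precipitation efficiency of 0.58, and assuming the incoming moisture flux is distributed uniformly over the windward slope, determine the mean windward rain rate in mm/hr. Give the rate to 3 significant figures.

R ≈ 108 mm/hr

Incoming column moisture flux per unit ridge length: F = V × PW = 19.9 × 73.1 = 1454.69 mm·m/s.
Spread over the 28 km slope with efficiency ε = 0.58: R = ε·F/W = 0.58 × 1454.69 / 28000 m = 3.013e-02 mm/s.
R = 3.013e-02 × 3600 = 108 mm/hr.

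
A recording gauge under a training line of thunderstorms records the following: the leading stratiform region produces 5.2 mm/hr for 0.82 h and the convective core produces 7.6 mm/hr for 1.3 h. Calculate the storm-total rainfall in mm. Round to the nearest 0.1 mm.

total ≈ 14.1 mm

Total = Σ Rᵢ Δtᵢ = 5.2 × 0.82 + 7.6 × 1.3
      = 4.264 + 9.88 = 14.1 mm.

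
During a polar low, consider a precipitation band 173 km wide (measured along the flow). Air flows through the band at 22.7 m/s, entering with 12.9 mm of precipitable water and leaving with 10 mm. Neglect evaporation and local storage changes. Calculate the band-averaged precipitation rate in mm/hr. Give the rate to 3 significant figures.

Column moisture flux per unit crosswind length is F = V × PW.
Inflow: F_in = 22.7 × 12.9 = 292.83 mm·m/s
Outflow: F_out = 22.7 × 10 = 227 mm·m/s
Steady-state rate R = (F_in − F_out)/L = (292.83 − 227) / 173000 m = 3.805e-04 mm/s.
R = 3.805e-04 × 3600 = 1.37 mm/hr.

R ≈ 1.37 mm/hr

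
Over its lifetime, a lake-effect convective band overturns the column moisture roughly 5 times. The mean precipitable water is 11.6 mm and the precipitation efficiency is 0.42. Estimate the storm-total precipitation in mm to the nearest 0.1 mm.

precipitation ≈ 24.4 mm

Each cycle deposits ε × PW = 0.42 × 11.6 = 4.872 mm.
Over 5 cycles: 5 × 4.872 = 24.4 mm.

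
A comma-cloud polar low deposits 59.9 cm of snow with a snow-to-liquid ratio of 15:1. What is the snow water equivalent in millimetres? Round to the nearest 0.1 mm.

SWE ≈ 39.9 mm

SWE = snow depth / ratio = 59.9 cm / 15 = 3.993 cm = 39.9 mm.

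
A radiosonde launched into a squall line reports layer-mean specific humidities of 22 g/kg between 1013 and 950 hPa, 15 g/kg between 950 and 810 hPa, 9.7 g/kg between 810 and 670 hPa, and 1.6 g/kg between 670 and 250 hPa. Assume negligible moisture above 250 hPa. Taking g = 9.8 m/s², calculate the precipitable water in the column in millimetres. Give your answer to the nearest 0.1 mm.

Precipitable water is the column-integrated vapour mass per unit area: PW = (1/g) Σ q̄ Δp, with q in kg/kg and Δp in Pa (1 kg/m² of water = 1 mm).
Layer 1013–950 hPa: Δp = 63 hPa = 6300 Pa, q̄ = 0.022 kg/kg → 0.022 × 6300 / 9.8 = 14.14 mm
Layer 950–810 hPa: Δp = 140 hPa = 14000 Pa, q̄ = 0.015 kg/kg → 0.015 × 14000 / 9.8 = 21.43 mm
Layer 810–670 hPa: Δp = 140 hPa = 14000 Pa, q̄ = 0.0097 kg/kg → 0.0097 × 14000 / 9.8 = 13.86 mm
Layer 670–250 hPa: Δp = 420 hPa = 42000 Pa, q̄ = 0.0016 kg/kg → 0.0016 × 42000 / 9.8 = 6.86 mm
PW = 14.14 + 21.43 + 13.86 + 6.86 = 56.29 ≈ 56.3 mm.

PW ≈ 56.3 mm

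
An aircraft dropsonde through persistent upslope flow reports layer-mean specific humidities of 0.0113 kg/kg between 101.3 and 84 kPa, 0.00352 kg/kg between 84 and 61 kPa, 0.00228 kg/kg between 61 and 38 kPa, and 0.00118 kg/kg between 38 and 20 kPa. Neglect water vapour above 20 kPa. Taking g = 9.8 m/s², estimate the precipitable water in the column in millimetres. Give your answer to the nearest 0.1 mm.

Precipitable water is the column-integrated vapour mass per unit area: PW = (1/g) Σ q̄ Δp, with q in kg/kg and Δp in Pa (1 kg/m² of water = 1 mm).
Layer 101.3–84 kPa: Δp = 173 hPa = 17300 Pa, q̄ = 0.0113 kg/kg → 0.0113 × 17300 / 9.8 = 19.95 mm
Layer 84–61 kPa: Δp = 230 hPa = 23000 Pa, q̄ = 0.00352 kg/kg → 0.00352 × 23000 / 9.8 = 8.26 mm
Layer 61–38 kPa: Δp = 230 hPa = 23000 Pa, q̄ = 0.00228 kg/kg → 0.00228 × 23000 / 9.8 = 5.35 mm
Layer 38–20 kPa: Δp = 180 hPa = 18000 Pa, q̄ = 0.00118 kg/kg → 0.00118 × 18000 / 9.8 = 2.17 mm
PW = 19.95 + 8.26 + 5.35 + 2.17 = 35.73 ≈ 35.7 mm.

PW ≈ 35.7 mm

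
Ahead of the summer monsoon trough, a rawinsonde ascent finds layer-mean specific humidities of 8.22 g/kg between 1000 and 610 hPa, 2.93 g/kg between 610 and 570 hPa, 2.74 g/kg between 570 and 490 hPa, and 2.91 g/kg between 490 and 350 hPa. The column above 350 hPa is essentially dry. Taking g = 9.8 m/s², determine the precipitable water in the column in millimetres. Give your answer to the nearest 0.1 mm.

PW ≈ 40.3 mm

Precipitable water is the column-integrated vapour mass per unit area: PW = (1/g) Σ q̄ Δp, with q in kg/kg and Δp in Pa (1 kg/m² of water = 1 mm).
Layer 1000–610 hPa: Δp = 390 hPa = 39000 Pa, q̄ = 0.00822 kg/kg → 0.00822 × 39000 / 9.8 = 32.71 mm
Layer 610–570 hPa: Δp = 40 hPa = 4000 Pa, q̄ = 0.00293 kg/kg → 0.00293 × 4000 / 9.8 = 1.20 mm
Layer 570–490 hPa: Δp = 80 hPa = 8000 Pa, q̄ = 0.00274 kg/kg → 0.00274 × 8000 / 9.8 = 2.24 mm
Layer 490–350 hPa: Δp = 140 hPa = 14000 Pa, q̄ = 0.00291 kg/kg → 0.00291 × 14000 / 9.8 = 4.16 mm
PW = 32.71 + 1.20 + 2.24 + 4.16 = 40.31 ≈ 40.3 mm.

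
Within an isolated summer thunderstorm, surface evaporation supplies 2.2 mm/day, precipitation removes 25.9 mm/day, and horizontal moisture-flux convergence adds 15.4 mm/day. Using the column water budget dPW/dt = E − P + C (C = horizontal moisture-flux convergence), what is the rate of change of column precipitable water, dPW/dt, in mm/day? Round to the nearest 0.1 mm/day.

dPW/dt = E − P + C = 2.2 − 25.9 + (15.4) = -8.3 mm/day.

dPW/dt ≈ -8.3 mm/day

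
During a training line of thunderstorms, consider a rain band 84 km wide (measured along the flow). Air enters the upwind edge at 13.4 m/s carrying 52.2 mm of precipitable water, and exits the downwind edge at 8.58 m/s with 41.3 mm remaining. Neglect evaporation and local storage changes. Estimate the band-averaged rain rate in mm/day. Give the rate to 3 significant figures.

R ≈ 355 mm/day

Column moisture flux per unit crosswind length is F = V × PW.
Inflow: F_in = 13.4 × 52.2 = 699.48 mm·m/s
Outflow: F_out = 8.58 × 41.3 = 354.354 mm·m/s
Steady-state rate R = (F_in − F_out)/L = (699.48 − 354.354) / 84000 m = 4.109e-03 mm/s.
R = 4.109e-03 × 3600 × 24 = 355 mm/day.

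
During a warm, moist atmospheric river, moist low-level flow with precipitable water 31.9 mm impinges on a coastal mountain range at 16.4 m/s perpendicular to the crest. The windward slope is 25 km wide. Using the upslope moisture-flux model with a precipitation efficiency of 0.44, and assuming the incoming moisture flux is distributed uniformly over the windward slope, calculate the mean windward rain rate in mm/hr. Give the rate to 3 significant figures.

Incoming column moisture flux per unit ridge length: F = V × PW = 16.4 × 31.9 = 523.16 mm·m/s.
Spread over the 25 km slope with efficiency ε = 0.44: R = ε·F/W = 0.44 × 523.16 / 25000 m = 9.208e-03 mm/s.
R = 9.208e-03 × 3600 = 33.1 mm/hr.

R ≈ 33.1 mm/hr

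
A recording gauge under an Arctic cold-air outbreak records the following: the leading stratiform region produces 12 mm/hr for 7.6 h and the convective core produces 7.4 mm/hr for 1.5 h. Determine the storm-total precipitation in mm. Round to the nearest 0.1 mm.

total ≈ 102.3 mm

Total = Σ Rᵢ Δtᵢ = 12 × 7.6 + 7.4 × 1.5
      = 91.2 + 11.1 = 102.3 mm.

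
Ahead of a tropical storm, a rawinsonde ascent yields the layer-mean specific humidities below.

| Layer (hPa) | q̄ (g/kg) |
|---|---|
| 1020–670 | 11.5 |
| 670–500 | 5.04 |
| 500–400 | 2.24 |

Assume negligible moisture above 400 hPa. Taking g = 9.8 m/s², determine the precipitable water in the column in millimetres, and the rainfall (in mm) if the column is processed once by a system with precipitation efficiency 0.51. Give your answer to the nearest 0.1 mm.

PW ≈ 52.1 mm; rainfall ≈ 26.6 mm

Precipitable water is the column-integrated vapour mass per unit area: PW = (1/g) Σ q̄ Δp, with q in kg/kg and Δp in Pa (1 kg/m² of water = 1 mm).
Layer 1020–670 hPa: Δp = 350 hPa = 35000 Pa, q̄ = 0.0115 kg/kg → 0.0115 × 35000 / 9.8 = 41.07 mm
Layer 670–500 hPa: Δp = 170 hPa = 17000 Pa, q̄ = 0.00504 kg/kg → 0.00504 × 17000 / 9.8 = 8.74 mm
Layer 500–400 hPa: Δp = 100 hPa = 10000 Pa, q̄ = 0.00224 kg/kg → 0.00224 × 10000 / 9.8 = 2.29 mm
PW = 41.07 + 8.74 + 2.29 = 52.10 ≈ 52.1 mm.
Rainfall = ε × PW = 0.51 × 52.1 = 26.6 mm.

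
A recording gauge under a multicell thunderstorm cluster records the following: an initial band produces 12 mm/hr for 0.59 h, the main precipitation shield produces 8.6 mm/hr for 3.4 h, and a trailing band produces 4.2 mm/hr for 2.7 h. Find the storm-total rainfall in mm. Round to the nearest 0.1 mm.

total ≈ 47.7 mm

Total = Σ Rᵢ Δtᵢ = 12 × 0.59 + 8.6 × 3.4 + 4.2 × 2.7
      = 7.08 + 29.24 + 11.34 = 47.7 mm.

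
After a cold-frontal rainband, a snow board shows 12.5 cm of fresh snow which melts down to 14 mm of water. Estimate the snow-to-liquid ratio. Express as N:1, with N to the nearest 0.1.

ratio ≈ 8.9

Ratio = snow depth / SWE = 125 mm / 14 mm = 8.9, i.e. 8.9:1.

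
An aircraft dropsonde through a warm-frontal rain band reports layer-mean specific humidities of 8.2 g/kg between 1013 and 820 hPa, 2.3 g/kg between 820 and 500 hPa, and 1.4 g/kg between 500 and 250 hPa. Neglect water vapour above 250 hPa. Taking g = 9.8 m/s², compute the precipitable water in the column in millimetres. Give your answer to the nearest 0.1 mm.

Precipitable water is the column-integrated vapour mass per unit area: PW = (1/g) Σ q̄ Δp, with q in kg/kg and Δp in Pa (1 kg/m² of water = 1 mm).
Layer 1013–820 hPa: Δp = 193 hPa = 19300 Pa, q̄ = 0.0082 kg/kg → 0.0082 × 19300 / 9.8 = 16.15 mm
Layer 820–500 hPa: Δp = 320 hPa = 32000 Pa, q̄ = 0.0023 kg/kg → 0.0023 × 32000 / 9.8 = 7.51 mm
Layer 500–250 hPa: Δp = 250 hPa = 25000 Pa, q̄ = 0.0014 kg/kg → 0.0014 × 25000 / 9.8 = 3.57 mm
PW = 16.15 + 7.51 + 3.57 = 27.23 ≈ 27.2 mm.

PW ≈ 27.2 mm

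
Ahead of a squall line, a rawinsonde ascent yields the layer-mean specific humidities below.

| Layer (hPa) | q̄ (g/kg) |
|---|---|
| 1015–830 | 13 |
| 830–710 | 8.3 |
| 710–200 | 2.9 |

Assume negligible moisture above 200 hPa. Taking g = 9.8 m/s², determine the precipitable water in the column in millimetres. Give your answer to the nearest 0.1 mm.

PW ≈ 49.8 mm

Precipitable water is the column-integrated vapour mass per unit area: PW = (1/g) Σ q̄ Δp, with q in kg/kg and Δp in Pa (1 kg/m² of water = 1 mm).
Layer 1015–830 hPa: Δp = 185 hPa = 18500 Pa, q̄ = 0.013 kg/kg → 0.013 × 18500 / 9.8 = 24.54 mm
Layer 830–710 hPa: Δp = 120 hPa = 12000 Pa, q̄ = 0.0083 kg/kg → 0.0083 × 12000 / 9.8 = 10.16 mm
Layer 710–200 hPa: Δp = 510 hPa = 51000 Pa, q̄ = 0.0029 kg/kg → 0.0029 × 51000 / 9.8 = 15.09 mm
PW = 24.54 + 10.16 + 15.09 = 49.79 ≈ 49.8 mm.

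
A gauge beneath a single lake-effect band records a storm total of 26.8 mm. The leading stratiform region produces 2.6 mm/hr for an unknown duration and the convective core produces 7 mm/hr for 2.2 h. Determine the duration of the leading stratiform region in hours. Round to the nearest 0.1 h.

Known phases: 7 × 2.2 = 15.4 mm.
Remaining depth = 26.8 − 15.4 = 11.4 mm.
Duration = 11.4 / 2.6 = 4.4 h.

duration ≈ 4.4 h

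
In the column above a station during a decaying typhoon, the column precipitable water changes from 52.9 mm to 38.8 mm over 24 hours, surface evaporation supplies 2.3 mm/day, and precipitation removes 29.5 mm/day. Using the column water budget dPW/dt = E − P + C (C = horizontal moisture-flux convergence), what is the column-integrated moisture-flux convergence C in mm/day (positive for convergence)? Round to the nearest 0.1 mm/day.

dPW/dt = (38.8 − 52.9) mm / (24/24 day) = -14.100 mm/day.
C = dPW/dt − E + P = (-14.100) − 2.3 + 29.5 = 13.1 mm/day.

C ≈ 13.1 mm/day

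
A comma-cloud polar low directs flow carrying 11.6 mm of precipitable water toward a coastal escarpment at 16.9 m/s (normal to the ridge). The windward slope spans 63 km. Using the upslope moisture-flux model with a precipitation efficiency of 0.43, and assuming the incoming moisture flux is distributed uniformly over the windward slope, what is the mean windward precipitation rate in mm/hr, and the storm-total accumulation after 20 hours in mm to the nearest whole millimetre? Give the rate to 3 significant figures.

Incoming column moisture flux per unit ridge length: F = V × PW = 16.9 × 11.6 = 196.04 mm·m/s.
Spread over the 63 km slope with efficiency ε = 0.43: R = ε·F/W = 0.43 × 196.04 / 63000 m = 1.338e-03 mm/s.
R = 1.338e-03 × 3600 = 4.82 mm/hr.
Over 20 h: total = 4.82 × 20 = 96.4 ≈ 96 mm.

R ≈ 4.82 mm/hr; total ≈ 96 mm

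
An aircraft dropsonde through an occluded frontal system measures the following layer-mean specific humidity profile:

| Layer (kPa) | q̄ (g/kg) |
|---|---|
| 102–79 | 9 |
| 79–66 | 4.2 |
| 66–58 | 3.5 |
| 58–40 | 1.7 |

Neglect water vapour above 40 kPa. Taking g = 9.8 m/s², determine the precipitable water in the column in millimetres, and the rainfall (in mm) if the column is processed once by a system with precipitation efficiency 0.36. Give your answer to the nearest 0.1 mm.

PW ≈ 32.7 mm; rainfall ≈ 11.8 mm

Precipitable water is the column-integrated vapour mass per unit area: PW = (1/g) Σ q̄ Δp, with q in kg/kg and Δp in Pa (1 kg/m² of water = 1 mm).
Layer 102–79 kPa: Δp = 230 hPa = 23000 Pa, q̄ = 0.009 kg/kg → 0.009 × 23000 / 9.8 = 21.12 mm
Layer 79–66 kPa: Δp = 130 hPa = 13000 Pa, q̄ = 0.0042 kg/kg → 0.0042 × 13000 / 9.8 = 5.57 mm
Layer 66–58 kPa: Δp = 80 hPa = 8000 Pa, q̄ = 0.0035 kg/kg → 0.0035 × 8000 / 9.8 = 2.86 mm
Layer 58–40 kPa: Δp = 180 hPa = 18000 Pa, q̄ = 0.0017 kg/kg → 0.0017 × 18000 / 9.8 = 3.12 mm
PW = 21.12 + 5.57 + 2.86 + 3.12 = 32.67 ≈ 32.7 mm.
Rainfall = ε × PW = 0.36 × 32.7 = 11.8 mm.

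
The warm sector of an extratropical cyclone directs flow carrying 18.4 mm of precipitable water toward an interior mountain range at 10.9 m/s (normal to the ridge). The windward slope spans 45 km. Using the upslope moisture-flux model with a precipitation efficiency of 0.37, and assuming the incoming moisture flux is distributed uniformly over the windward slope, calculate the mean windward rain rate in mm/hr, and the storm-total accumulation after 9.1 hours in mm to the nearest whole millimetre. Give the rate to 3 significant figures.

Incoming column moisture flux per unit ridge length: F = V × PW = 10.9 × 18.4 = 200.56 mm·m/s.
Spread over the 45 km slope with efficiency ε = 0.37: R = ε·F/W = 0.37 × 200.56 / 45000 m = 1.649e-03 mm/s.
R = 1.649e-03 × 3600 = 5.94 mm/hr.
Over 9.1 h: total = 5.94 × 9.1 = 54.054 ≈ 54 mm.

R ≈ 5.94 mm/hr; total ≈ 54 mm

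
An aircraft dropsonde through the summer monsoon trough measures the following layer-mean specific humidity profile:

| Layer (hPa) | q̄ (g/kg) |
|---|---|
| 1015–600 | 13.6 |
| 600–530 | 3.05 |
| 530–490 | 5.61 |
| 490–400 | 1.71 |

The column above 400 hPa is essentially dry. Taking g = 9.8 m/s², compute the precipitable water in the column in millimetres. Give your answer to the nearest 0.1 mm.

Precipitable water is the column-integrated vapour mass per unit area: PW = (1/g) Σ q̄ Δp, with q in kg/kg and Δp in Pa (1 kg/m² of water = 1 mm).
Layer 1015–600 hPa: Δp = 415 hPa = 41500 Pa, q̄ = 0.0136 kg/kg → 0.0136 × 41500 / 9.8 = 57.59 mm
Layer 600–530 hPa: Δp = 70 hPa = 7000 Pa, q̄ = 0.00305 kg/kg → 0.00305 × 7000 / 9.8 = 2.18 mm
Layer 530–490 hPa: Δp = 40 hPa = 4000 Pa, q̄ = 0.00561 kg/kg → 0.00561 × 4000 / 9.8 = 2.29 mm
Layer 490–400 hPa: Δp = 90 hPa = 9000 Pa, q̄ = 0.00171 kg/kg → 0.00171 × 9000 / 9.8 = 1.57 mm
PW = 57.59 + 2.18 + 2.29 + 1.57 = 63.63 ≈ 63.6 mm.

PW ≈ 63.6 mm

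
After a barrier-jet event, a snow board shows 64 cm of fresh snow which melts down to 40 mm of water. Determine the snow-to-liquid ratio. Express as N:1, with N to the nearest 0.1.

Ratio = snow depth / SWE = 640 mm / 40 mm = 16.0, i.e. 16.0:1.

ratio ≈ 16.0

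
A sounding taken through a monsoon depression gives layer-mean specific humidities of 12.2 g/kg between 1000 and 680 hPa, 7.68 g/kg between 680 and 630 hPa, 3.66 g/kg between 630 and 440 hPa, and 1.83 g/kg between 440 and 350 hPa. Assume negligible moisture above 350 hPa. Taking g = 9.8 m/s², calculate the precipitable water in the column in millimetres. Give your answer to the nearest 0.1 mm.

PW ≈ 52.5 mm

Precipitable water is the column-integrated vapour mass per unit area: PW = (1/g) Σ q̄ Δp, with q in kg/kg and Δp in Pa (1 kg/m² of water = 1 mm).
Layer 1000–680 hPa: Δp = 320 hPa = 32000 Pa, q̄ = 0.0122 kg/kg → 0.0122 × 32000 / 9.8 = 39.84 mm
Layer 680–630 hPa: Δp = 50 hPa = 5000 Pa, q̄ = 0.00768 kg/kg → 0.00768 × 5000 / 9.8 = 3.92 mm
Layer 630–440 hPa: Δp = 190 hPa = 19000 Pa, q̄ = 0.00366 kg/kg → 0.00366 × 19000 / 9.8 = 7.10 mm
Layer 440–350 hPa: Δp = 90 hPa = 9000 Pa, q̄ = 0.00183 kg/kg → 0.00183 × 9000 / 9.8 = 1.68 mm
PW = 39.84 + 3.92 + 7.10 + 1.68 = 52.54 ≈ 52.5 mm.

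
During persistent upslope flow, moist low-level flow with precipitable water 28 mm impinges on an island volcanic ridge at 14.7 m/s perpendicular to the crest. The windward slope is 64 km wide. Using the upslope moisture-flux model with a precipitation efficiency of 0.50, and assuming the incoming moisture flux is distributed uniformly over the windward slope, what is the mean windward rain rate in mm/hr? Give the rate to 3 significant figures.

R ≈ 11.6 mm/hr

Incoming column moisture flux per unit ridge length: F = V × PW = 14.7 × 28 = 411.6 mm·m/s.
Spread over the 64 km slope with efficiency ε = 0.50: R = ε·F/W = 0.50 × 411.6 / 64000 m = 3.216e-03 mm/s.
R = 3.216e-03 × 3600 = 11.6 mm/hr.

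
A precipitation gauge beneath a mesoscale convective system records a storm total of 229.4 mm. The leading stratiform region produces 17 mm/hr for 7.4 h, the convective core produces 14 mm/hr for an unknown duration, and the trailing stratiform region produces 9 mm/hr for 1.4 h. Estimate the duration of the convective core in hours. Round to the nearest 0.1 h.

Known phases: 17 × 7.4 + 9 × 1.4 = 125.8 + 12.6 = 138.4 mm.
Remaining depth = 229.4 − 138.4 = 91 mm.
Duration = 91 / 14 = 6.5 h.

duration ≈ 6.5 h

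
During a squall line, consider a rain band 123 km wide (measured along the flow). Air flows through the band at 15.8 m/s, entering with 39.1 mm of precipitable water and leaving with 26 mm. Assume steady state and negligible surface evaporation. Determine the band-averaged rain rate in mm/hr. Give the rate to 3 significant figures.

Column moisture flux per unit crosswind length is F = V × PW.
Inflow: F_in = 15.8 × 39.1 = 617.78 mm·m/s
Outflow: F_out = 15.8 × 26 = 410.8 mm·m/s
Steady-state rate R = (F_in − F_out)/L = (617.78 − 410.8) / 123000 m = 1.683e-03 mm/s.
R = 1.683e-03 × 3600 = 6.06 mm/hr.

R ≈ 6.06 mm/hr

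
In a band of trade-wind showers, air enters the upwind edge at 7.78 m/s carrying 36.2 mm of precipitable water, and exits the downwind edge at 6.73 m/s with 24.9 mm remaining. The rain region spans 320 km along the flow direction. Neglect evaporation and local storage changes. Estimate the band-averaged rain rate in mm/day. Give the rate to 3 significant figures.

Column moisture flux per unit crosswind length is F = V × PW.
Inflow: F_in = 7.78 × 36.2 = 281.636 mm·m/s
Outflow: F_out = 6.73 × 24.9 = 167.577 mm·m/s
Steady-state rate R = (F_in − F_out)/L = (281.636 − 167.577) / 320000 m = 3.564e-04 mm/s.
R = 3.564e-04 × 3600 × 24 = 30.8 mm/day.

R ≈ 30.8 mm/day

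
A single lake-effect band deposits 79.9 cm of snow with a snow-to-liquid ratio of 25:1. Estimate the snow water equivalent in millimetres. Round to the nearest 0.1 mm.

SWE ≈ 32.0 mm

SWE = snow depth / ratio = 79.9 cm / 25 = 3.196 cm = 32.0 mm.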